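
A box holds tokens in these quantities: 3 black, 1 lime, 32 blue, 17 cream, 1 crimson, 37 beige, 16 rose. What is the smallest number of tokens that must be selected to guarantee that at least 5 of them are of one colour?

An adversary could hand out at most 4 tokens per colour (black, lime, crimson run out sooner): 3 + 1 + 4 + 4 + 1 + 4 + 4 = 21 tokens and still no colour has 5.
By the pigeonhole principle, one more token lands in a colour already at 4, so 22 draws are enough and 21 are not.

22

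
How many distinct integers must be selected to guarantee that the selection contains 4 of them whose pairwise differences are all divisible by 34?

103

Integers whose pairwise differences are multiples of 34 are exactly those sharing a remainder mod 34. The 34 residue classes mod 34 are the pigeonholes.
With 102 integers one could put 3 in each residue class and have no class reach 4.
The 103rd integer pushes some class to 4, so 34·3 + 1 = 103.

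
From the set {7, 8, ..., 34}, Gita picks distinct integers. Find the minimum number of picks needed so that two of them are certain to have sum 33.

19

Two chosen integers sum to 33 exactly when both halves of some pair {x, 33−x} with 7 ≤ x ≤ 33−x ≤ 26 are chosen — 10 such pairs.
The remaining 8 elements (those with no distinct partner in range) can never complete a 33-sum, so the worst case takes all of them and one from each pair: 8 + 10 = 18.
By the pigeonhole principle, the 19th integer has to be the second member of some pair, so 18 + 1 = 19.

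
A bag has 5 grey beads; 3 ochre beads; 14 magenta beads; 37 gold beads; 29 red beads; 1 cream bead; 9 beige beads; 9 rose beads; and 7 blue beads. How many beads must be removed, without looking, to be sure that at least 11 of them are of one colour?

Put each drawn bead into a box by colour. The largest draw with every box below 11 takes min(count, 10) from each colour; colours with fewer than 10 contribute all they have.
Σ min(cᵢ, 10) = 5 + 3 + 10 + 10 + 10 + 1 + 9 + 9 + 7 = 64.
Draw number 64 + 1 = 65 must push one box to 11.

65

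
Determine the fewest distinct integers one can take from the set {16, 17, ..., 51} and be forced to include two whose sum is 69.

Group the elements by complementary pair {x, 69−x}: {18,51}, {19,50}, {20,49}, …, giving 17 two-element pairs and 2 integers whose partner 69−x falls outside [16,51].
By pigeonhole, treating each of those 19 groups as a pigeonhole, one can pick one integer per group — 19 integers — with no two summing to 69.
The 20th integer lands in an occupied pair, forcing a sum of 69.

20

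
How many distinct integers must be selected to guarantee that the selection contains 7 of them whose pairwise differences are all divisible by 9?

Integers whose pairwise differences are multiples of 9 are exactly those sharing a remainder mod 9. The 9 residue classes mod 9 are the pigeonholes.
With 54 integers one could put 6 in each residue class and have no class reach 7.
The 55th integer pushes some class to 7, so 9·6 + 1 = 55.

55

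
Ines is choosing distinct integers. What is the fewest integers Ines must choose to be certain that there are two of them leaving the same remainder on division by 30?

31

Pigeonhole: the 30 residue classes mod 30 are the pigeonholes.
With 30 integers one could put 1 in each residue class and have no class reach 2.
The 31st integer pushes some class to 2, so 30·1 + 1 = 31.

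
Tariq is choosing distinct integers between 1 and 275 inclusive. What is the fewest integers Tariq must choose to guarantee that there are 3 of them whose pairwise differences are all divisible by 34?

Integers whose pairwise differences are multiples of 34 are exactly those sharing a remainder mod 34. The 34 residue classes mod 34 are the pigeonholes.
With 68 integers one could put 2 in each residue class and have no class reach 3.
The 69th integer pushes some class to 3, so 34·2 + 1 = 69.

69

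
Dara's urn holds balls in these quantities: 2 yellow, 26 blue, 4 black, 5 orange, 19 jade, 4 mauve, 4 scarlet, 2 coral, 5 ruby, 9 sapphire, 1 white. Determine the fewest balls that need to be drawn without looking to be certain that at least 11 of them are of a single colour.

57

Pigeonhole: the 11 colours are the holes; the balls drawn are the pigeons.
To avoid 11 of any one colour, the worst case takes at most 10 of each colour, or every ball of a colour that has fewer than 10.
That gives 2 + 10 + 4 + 5 + 10 + 4 + 4 + 2 + 5 + 9 + 1 = 56 balls with no colour reaching 11.
The next ball forces some colour to 11, so 56 + 1 = 57.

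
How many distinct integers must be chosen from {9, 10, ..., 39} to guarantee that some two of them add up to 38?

Group the elements by complementary pair {x, 38−x}: {9,29}, {10,28}, {11,27}, …, giving 10 two-element pairs, the single value 19 (it cannot pair with itself since the integers are distinct), and 10 integers whose partner 38−x falls outside [9,39].
By pigeonhole, treating each of those 21 groups as a pigeonhole, one can pick one integer per group — 21 integers — with no two summing to 38.
The 22nd integer lands in an occupied pair, forcing a sum of 38.

22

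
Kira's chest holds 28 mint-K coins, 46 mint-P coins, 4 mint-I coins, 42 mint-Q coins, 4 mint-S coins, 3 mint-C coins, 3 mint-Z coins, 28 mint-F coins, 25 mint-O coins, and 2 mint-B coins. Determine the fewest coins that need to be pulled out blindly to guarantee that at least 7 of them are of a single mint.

47

By pigeonhole, the 10 mints are the holes; the coins drawn are the pigeons.
To avoid 7 of any one mint, the worst case takes at most 6 of each mint, or every coin of a mint that has fewer than 6.
That gives 6 + 6 + 4 + 6 + 4 + 3 + 3 + 6 + 6 + 2 = 46 coins with no mint reaching 7.
The next coin forces some mint to 7, so 46 + 1 = 47.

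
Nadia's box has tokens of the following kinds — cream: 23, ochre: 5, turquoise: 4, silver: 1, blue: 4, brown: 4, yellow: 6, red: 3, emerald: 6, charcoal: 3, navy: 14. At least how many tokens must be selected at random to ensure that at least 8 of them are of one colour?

51

By pigeonhole, put each drawn token into a box by colour. The largest draw with every box below 8 takes min(count, 7) from each colour; colours with fewer than 7 contribute all they have.
Σ min(cᵢ, 7) = 7 + 5 + 4 + 1 + 4 + 4 + 6 + 3 + 6 + 3 + 7 = 50.
Draw number 50 + 1 = 51 must push one box to 8.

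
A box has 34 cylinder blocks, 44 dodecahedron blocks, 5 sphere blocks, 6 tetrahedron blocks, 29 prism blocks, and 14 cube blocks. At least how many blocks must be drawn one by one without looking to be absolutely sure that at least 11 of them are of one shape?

52

By the pigeonhole principle, the 6 shapes are the holes; the blocks drawn are the pigeons.
To avoid 11 of any one shape, the worst case takes at most 10 of each shape, or every block of a shape that has fewer than 10.
That gives 10 + 10 + 5 + 6 + 10 + 10 = 51 blocks with no shape reaching 11.
The next block forces some shape to 11, so 51 + 1 = 52.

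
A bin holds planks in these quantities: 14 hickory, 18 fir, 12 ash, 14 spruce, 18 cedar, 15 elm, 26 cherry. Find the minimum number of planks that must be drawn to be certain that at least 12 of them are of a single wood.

78

Put each drawn plank into a box by wood. The largest draw with every box below 12 takes min(count, 11) from each wood.
Σ min(cᵢ, 11) = 11 + 11 + 11 + 11 + 11 + 11 + 11 = 77.
Draw number 77 + 1 = 78 must push one box to 12.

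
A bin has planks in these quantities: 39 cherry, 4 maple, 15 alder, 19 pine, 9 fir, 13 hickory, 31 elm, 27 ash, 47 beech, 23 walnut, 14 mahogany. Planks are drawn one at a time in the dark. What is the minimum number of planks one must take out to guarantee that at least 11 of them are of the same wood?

By pigeonhole, put each drawn plank into a box by wood. The largest draw with every box below 11 takes min(count, 10) from each wood; woods with fewer than 10 contribute all they have.
Σ min(cᵢ, 10) = 10 + 4 + 10 + 10 + 9 + 10 + 10 + 10 + 10 + 10 + 10 = 103.
Draw number 103 + 1 = 104 must push one box to 11.

104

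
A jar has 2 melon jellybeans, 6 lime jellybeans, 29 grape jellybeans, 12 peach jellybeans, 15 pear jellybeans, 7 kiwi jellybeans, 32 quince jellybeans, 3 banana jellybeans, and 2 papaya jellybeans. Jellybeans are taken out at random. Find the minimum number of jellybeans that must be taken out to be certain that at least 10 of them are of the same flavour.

By pigeonhole, put each drawn jellybean into a box by flavour. The largest draw with every box below 10 takes min(count, 9) from each flavour; flavours with fewer than 9 contribute all they have.
Σ min(cᵢ, 9) = 2 + 6 + 9 + 9 + 9 + 7 + 9 + 3 + 2 = 56.
Draw number 56 + 1 = 57 must push one box to 10.

57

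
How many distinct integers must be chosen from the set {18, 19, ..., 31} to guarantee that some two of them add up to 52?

10

Two chosen integers sum to 52 exactly when both halves of some pair {x, 52−x} with 21 ≤ x ≤ 52−x ≤ 31 are chosen — 5 such pairs.
The remaining 4 elements (those with no distinct partner in range) can never complete a 52-sum, so the worst case takes all of them and one from each pair: 4 + 5 = 9.
The 10th integer has to be the second member of some pair, so 9 + 1 = 10.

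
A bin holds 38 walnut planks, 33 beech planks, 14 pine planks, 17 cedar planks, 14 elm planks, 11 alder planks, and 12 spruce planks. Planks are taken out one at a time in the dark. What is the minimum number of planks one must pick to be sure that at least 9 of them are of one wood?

By pigeonhole, put each drawn plank into a box by wood. The largest draw with every box below 9 takes min(count, 8) from each wood.
Σ min(cᵢ, 8) = 8 + 8 + 8 + 8 + 8 + 8 + 8 = 56.
Draw number 56 + 1 = 57 must push one box to 9.

57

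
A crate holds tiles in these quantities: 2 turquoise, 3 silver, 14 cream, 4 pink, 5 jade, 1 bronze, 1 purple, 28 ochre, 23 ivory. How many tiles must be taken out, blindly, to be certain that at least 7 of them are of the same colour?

35

The 9 colours are the holes; the tiles drawn are the pigeons.
To avoid 7 of any one colour, the worst case takes at most 6 of each colour, or every tile of a colour that has fewer than 6.
That gives 2 + 3 + 6 + 4 + 5 + 1 + 1 + 6 + 6 = 34 tiles with no colour reaching 7.
The next tile forces some colour to 7, so 34 + 1 = 35.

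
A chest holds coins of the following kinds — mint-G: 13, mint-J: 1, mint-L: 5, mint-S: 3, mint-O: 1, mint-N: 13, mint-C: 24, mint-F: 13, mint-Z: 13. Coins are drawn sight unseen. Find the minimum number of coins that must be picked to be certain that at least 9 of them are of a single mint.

51

An adversary could hand out at most 8 coins per mint (4 mints run out sooner): 8 + 1 + 5 + 3 + 1 + 8 + 8 + 8 + 8 = 50 coins and still no mint has 9.
One more coin lands in a mint already at 8, so 51 draws are enough and 50 are not.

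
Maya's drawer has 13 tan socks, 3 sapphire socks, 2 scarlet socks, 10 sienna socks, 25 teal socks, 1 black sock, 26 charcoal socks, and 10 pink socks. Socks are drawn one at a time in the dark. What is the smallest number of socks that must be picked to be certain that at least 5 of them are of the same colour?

27

By the pigeonhole principle, put each drawn sock into a box by colour. The largest draw with every box below 5 takes min(count, 4) from each colour; colours with fewer than 4 contribute all they have.
Σ min(cᵢ, 4) = 4 + 3 + 2 + 4 + 4 + 1 + 4 + 4 = 26.
Draw number 26 + 1 = 27 must push one box to 5.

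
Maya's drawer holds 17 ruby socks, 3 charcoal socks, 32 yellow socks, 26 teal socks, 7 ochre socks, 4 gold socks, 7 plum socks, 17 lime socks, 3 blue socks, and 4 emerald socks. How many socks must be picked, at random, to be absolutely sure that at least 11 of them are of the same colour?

By pigeonhole, put each drawn sock into a box by colour. The largest draw with every box below 11 takes min(count, 10) from each colour; colours with fewer than 10 contribute all they have.
Σ min(cᵢ, 10) = 10 + 3 + 10 + 10 + 7 + 4 + 7 + 10 + 3 + 4 = 68.
Draw number 68 + 1 = 69 must push one box to 11.

69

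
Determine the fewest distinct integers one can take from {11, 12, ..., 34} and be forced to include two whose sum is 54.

18

Group the elements by complementary pair {x, 54−x}: {20,34}, {21,33}, {22,32}, …, giving 7 two-element pairs, the single value 27 (it cannot pair with itself since the integers are distinct), and 9 integers whose partner 54−x falls outside [11,34].
Treating each of those 17 groups as a pigeonhole, one can pick one integer per group — 17 integers — with no two summing to 54.
The 18th integer lands in an occupied pair, forcing a sum of 54.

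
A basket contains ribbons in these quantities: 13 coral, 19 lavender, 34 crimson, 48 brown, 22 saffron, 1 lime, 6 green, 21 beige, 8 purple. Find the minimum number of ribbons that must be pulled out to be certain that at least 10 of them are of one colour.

Pigeonhole: the 9 colours are the holes; the ribbons drawn are the pigeons.
To avoid 10 of any one colour, the worst case takes at most 9 of each colour, or every ribbon of a colour that has fewer than 9.
That gives 9 + 9 + 9 + 9 + 9 + 1 + 6 + 9 + 8 = 69 ribbons with no colour reaching 10.
The next ribbon forces some colour to 10, so 69 + 1 = 70.

70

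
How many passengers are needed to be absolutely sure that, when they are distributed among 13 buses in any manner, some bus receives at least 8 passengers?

With 91 passengers one could put exactly 7 in each of the 13 buses, and no bus would reach 8.
One more passenger must land in a bus that already has 7, giving it 8.
So 13 × 7 + 1 = 92 passengers are required.

92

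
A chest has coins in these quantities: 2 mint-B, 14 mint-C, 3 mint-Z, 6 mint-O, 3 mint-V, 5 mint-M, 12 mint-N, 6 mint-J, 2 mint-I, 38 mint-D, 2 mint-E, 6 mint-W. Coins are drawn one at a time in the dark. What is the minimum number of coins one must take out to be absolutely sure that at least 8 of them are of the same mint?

57

An adversary could hand out at most 7 coins per mint (9 mints run out sooner): 2 + 7 + 3 + 6 + 3 + 5 + 7 + 6 + 2 + 7 + 2 + 6 = 56 coins and still no mint has 8.
Pigeonhole: one more coin lands in a mint already at 7, so 57 draws are enough and 56 are not.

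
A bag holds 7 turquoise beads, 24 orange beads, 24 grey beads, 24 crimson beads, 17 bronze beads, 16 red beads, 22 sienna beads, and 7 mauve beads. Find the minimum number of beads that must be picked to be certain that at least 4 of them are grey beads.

In the worst case for collecting grey beads, every non-grey bead comes out first.
There are 7 + 24 + 24 + 17 + 16 + 22 + 7 = 117 non-grey beads altogether.
After those, each further bead must be grey, so 117 + 4 = 121 draws guarantee 4 grey beads.

121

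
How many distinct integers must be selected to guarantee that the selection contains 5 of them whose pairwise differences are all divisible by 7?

Integers whose pairwise differences are multiples of 7 are exactly those sharing a remainder mod 7. By pigeonhole, the 7 residue classes mod 7 are the pigeonholes.
With 28 integers one could put 4 in each residue class and have no class reach 5.
The 29th integer pushes some class to 5, so 7·4 + 1 = 29.

29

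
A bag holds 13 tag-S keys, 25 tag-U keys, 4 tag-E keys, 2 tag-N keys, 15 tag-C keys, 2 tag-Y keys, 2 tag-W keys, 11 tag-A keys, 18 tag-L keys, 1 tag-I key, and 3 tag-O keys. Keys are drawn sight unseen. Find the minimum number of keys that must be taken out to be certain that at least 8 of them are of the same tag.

Put each drawn key into a box by tag. The largest draw with every box below 8 takes min(count, 7) from each tag; tags with fewer than 7 contribute all they have.
Σ min(cᵢ, 7) = 7 + 7 + 4 + 2 + 7 + 2 + 2 + 7 + 7 + 1 + 3 = 49.
Draw number 49 + 1 = 50 must push one box to 8.

50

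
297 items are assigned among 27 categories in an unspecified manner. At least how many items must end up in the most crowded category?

The 27 categories are the holes and the 297 items are the pigeons.
If every category held at most 10 items, the total would be at most 27 × 10 = 270, which is less than 297.
So some category holds at least ⌈297/27⌉ = 11 items.

11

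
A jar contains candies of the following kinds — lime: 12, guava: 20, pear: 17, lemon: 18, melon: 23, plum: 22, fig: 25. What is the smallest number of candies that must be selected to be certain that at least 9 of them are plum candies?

In the worst case for collecting plum candies, every non-plum candy comes out first.
There are 12 + 20 + 17 + 18 + 23 + 25 = 115 non-plum candies altogether.
After those, each further candy must be plum, so 115 + 9 = 124 draws guarantee 9 plum candies.

124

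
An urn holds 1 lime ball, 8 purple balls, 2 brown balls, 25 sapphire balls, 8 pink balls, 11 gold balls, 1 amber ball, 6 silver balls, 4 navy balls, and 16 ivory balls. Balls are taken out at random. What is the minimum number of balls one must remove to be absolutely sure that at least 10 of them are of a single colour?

Put each drawn ball into a box by colour. The largest draw with every box below 10 takes min(count, 9) from each colour; colours with fewer than 9 contribute all they have.
Σ min(cᵢ, 9) = 1 + 8 + 2 + 9 + 8 + 9 + 1 + 6 + 4 + 9 = 57.
Draw number 57 + 1 = 58 must push one box to 10.

58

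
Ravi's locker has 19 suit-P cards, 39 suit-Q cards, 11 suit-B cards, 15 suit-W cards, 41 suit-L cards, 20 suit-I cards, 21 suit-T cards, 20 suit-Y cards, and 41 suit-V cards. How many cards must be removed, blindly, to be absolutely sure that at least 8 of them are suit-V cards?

In the worst case for collecting suit-V cards, every non-suit-V card comes out first.
There are 19 + 39 + 11 + 15 + 41 + 20 + 21 + 20 = 186 non-suit-V cards altogether.
After those, each further card must be suit-V, so 186 + 8 = 194 draws guarantee 8 suit-V cards.

194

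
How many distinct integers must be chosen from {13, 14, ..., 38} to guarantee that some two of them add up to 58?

18

Two chosen integers sum to 58 exactly when both halves of some pair {x, 58−x} with 20 ≤ x ≤ 58−x ≤ 38 are chosen — 9 such pairs.
The remaining 8 elements (those with no distinct partner in range) can never complete a 58-sum, so the worst case takes all of them and one from each pair: 8 + 9 = 17.
Pigeonhole: the 18th integer has to be the second member of some pair, so 17 + 1 = 18.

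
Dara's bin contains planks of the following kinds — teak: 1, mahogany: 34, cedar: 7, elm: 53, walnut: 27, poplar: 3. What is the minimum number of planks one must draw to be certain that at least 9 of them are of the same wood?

By the pigeonhole principle, the 6 woods are the holes; the planks drawn are the pigeons.
To avoid 9 of any one wood, the worst case takes at most 8 of each wood, or every plank of a wood that has fewer than 8.
That gives 1 + 8 + 7 + 8 + 8 + 3 = 35 planks with no wood reaching 9.
The next plank forces some wood to 9, so 35 + 1 = 36.

36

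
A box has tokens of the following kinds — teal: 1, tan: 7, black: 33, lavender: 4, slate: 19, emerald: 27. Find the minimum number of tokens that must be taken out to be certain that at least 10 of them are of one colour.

40

An adversary could hand out at most 9 tokens per colour (teal, tan, lavender run out sooner): 1 + 7 + 9 + 4 + 9 + 9 = 39 tokens and still no colour has 10.
One more token lands in a colour already at 9, so 40 draws are enough and 39 are not.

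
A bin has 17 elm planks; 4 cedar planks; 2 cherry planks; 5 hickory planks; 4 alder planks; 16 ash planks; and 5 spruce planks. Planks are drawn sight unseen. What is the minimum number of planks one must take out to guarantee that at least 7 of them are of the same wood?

33

By pigeonhole, the 7 woods are the holes; the planks drawn are the pigeons.
To avoid 7 of any one wood, the worst case takes at most 6 of each wood, or every plank of a wood that has fewer than 6.
That gives 6 + 4 + 2 + 5 + 4 + 6 + 5 = 32 planks with no wood reaching 7.
The next plank forces some wood to 7, so 32 + 1 = 33.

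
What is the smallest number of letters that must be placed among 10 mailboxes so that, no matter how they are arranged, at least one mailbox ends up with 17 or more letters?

161

With 160 letters one could put exactly 16 in each of the 10 mailboxes, and no mailbox would reach 17.
One more letter must land in a mailbox that already has 16, giving it 17.
So 10 × 16 + 1 = 161 letters are required.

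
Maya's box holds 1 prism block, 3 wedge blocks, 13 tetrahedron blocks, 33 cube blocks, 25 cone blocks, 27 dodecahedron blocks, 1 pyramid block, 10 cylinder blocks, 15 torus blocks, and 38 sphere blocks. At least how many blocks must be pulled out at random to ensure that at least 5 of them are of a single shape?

34

An adversary could hand out at most 4 blocks per shape (prism, wedge, pyramid run out sooner): 1 + 3 + 4 + 4 + 4 + 4 + 1 + 4 + 4 + 4 = 33 blocks and still no shape has 5.
One more block lands in a shape already at 4, so 34 draws are enough and 33 are not.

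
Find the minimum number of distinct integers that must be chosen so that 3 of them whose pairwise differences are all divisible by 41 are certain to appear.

Integers whose pairwise differences are multiples of 41 are exactly those sharing a remainder mod 41. The 41 residue classes mod 41 are the pigeonholes.
With 82 integers one could put 2 in each residue class and have no class reach 3.
The 83rd integer pushes some class to 3, so 41·2 + 1 = 83.

83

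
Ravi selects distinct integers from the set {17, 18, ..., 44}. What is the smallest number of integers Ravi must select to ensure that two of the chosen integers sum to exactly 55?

Two chosen integers sum to 55 exactly when both halves of some pair {x, 55−x} with 17 ≤ x ≤ 55−x ≤ 38 are chosen — 11 such pairs.
The remaining 6 elements (those with no distinct partner in range) can never complete a 55-sum, so the worst case takes all of them and one from each pair: 6 + 11 = 17.
By pigeonhole, the 18th integer has to be the second member of some pair, so 17 + 1 = 18.

18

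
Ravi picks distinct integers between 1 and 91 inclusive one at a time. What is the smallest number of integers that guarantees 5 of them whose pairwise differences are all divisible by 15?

61

Integers whose pairwise differences are multiples of 15 are exactly those sharing a remainder mod 15. By the pigeonhole principle, the 15 residue classes mod 15 are the pigeonholes.
With 60 integers one could put 4 in each residue class and have no class reach 5.
The 61st integer pushes some class to 5, so 15·4 + 1 = 61.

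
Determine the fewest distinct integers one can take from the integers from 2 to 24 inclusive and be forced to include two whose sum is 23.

14

Group the elements by complementary pair {x, 23−x}: {2,21}, {3,20}, {4,19}, …, giving 10 two-element pairs and 3 integers whose partner 23−x falls outside [2,24].
Treating each of those 13 groups as a pigeonhole, one can pick one integer per group — 13 integers — with no two summing to 23.
The 14th integer lands in an occupied pair, forcing a sum of 23.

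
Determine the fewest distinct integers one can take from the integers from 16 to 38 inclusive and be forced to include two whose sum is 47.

Group the elements by complementary pair {x, 47−x}: {16,31}, {17,30}, {18,29}, …, giving 8 two-element pairs and 7 integers whose partner 47−x falls outside [16,38].
Treating each of those 15 groups as a pigeonhole, one can pick one integer per group — 15 integers — with no two summing to 47.
The 16th integer lands in an occupied pair, forcing a sum of 47.

16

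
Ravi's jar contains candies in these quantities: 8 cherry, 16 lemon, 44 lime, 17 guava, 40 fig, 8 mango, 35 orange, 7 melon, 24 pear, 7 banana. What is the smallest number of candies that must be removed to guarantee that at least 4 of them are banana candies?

203

In the worst case for collecting banana candies, every non-banana candy comes out first.
There are 8 + 16 + 44 + 17 + 40 + 8 + 35 + 7 + 24 = 199 non-banana candies altogether.
After those, each further candy must be banana, so 199 + 4 = 203 draws guarantee 4 banana candies.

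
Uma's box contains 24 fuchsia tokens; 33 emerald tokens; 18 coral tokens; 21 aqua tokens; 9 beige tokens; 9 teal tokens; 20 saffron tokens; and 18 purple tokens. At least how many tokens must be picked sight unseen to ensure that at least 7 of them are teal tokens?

In the worst case for collecting teal tokens, every non-teal token comes out first.
There are 24 + 33 + 18 + 21 + 9 + 20 + 18 = 143 non-teal tokens altogether.
After those, each further token must be teal, so 143 + 7 = 150 draws guarantee 7 teal tokens.

150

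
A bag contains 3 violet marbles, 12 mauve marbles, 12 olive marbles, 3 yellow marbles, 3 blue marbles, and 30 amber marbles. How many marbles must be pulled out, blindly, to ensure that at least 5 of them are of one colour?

22

An adversary could hand out at most 4 marbles per colour (violet, yellow, blue run out sooner): 3 + 4 + 4 + 3 + 3 + 4 = 21 marbles and still no colour has 5.
By the pigeonhole principle, one more marble lands in a colour already at 4, so 22 draws are enough and 21 are not.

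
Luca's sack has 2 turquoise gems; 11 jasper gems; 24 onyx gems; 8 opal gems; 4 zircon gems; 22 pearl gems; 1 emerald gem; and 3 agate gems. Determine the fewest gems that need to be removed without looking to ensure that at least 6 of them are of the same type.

31

By pigeonhole, put each drawn gem into a box by type. The largest draw with every box below 6 takes min(count, 5) from each type; types with fewer than 5 contribute all they have.
Σ min(cᵢ, 5) = 2 + 5 + 5 + 5 + 4 + 5 + 1 + 3 = 30.
Draw number 30 + 1 = 31 must push one box to 6.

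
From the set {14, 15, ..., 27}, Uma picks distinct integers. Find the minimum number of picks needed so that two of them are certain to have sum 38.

Two chosen integers sum to 38 exactly when both halves of some pair {x, 38−x} with 14 ≤ x ≤ 38−x ≤ 24 are chosen — 5 such pairs.
The remaining 4 elements (those with no distinct partner in range) can never complete a 38-sum, so the worst case takes all of them and one from each pair: 4 + 5 = 9.
The 10th integer has to be the second member of some pair, so 9 + 1 = 10.

10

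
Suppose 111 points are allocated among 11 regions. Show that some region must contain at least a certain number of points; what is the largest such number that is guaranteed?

11

The 11 regions are the holes and the 111 points are the pigeons.
If every region held at most 10 points, the total would be at most 11 × 10 = 110, which is less than 111.
So some region holds at least ⌈111/11⌉ = 11 points.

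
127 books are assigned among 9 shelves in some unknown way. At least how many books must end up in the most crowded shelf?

15

Pigeonhole: the 9 shelves are the holes and the 127 books are the pigeons.
If every shelf held at most 14 books, the total would be at most 9 × 14 = 126, which is less than 127.
So some shelf holds at least ⌈127/9⌉ = 15 books.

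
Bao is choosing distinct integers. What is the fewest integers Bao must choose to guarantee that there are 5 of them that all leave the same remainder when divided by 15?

By pigeonhole, the 15 residue classes mod 15 are the pigeonholes.
With 60 integers one could put 4 in each residue class and have no class reach 5.
The 61st integer pushes some class to 5, so 15·4 + 1 = 61.

61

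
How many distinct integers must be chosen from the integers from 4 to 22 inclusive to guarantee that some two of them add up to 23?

12

A set avoiding the sum 23 can contain at most one of each pair {x, 23−x}, plus the 3 elements whose complement lies outside the range.
The integers 12, …, 22 (11 of them) are such a set: any two sum to at least 12+13 = 25 > 23.
Any 12th integer completes one of the 8 pairs, so 12 choices force a sum of 23.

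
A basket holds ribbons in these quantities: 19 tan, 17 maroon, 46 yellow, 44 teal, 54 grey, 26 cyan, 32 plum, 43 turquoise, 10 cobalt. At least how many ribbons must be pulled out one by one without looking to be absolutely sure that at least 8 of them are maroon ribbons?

In the worst case for collecting maroon ribbons, every non-maroon ribbon comes out first.
There are 19 + 46 + 44 + 54 + 26 + 32 + 43 + 10 = 274 non-maroon ribbons altogether.
After those, each further ribbon must be maroon, so 274 + 8 = 282 draws guarantee 8 maroon ribbons.

282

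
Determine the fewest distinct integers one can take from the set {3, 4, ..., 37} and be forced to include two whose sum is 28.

25

A set avoiding the sum 28 can contain at most one of each pair {x, 28−x}, plus the 13 elements whose complement lies outside the range or equal to its own complement.
The integers 14, …, 37 (24 of them) are such a set: any two sum to at least 14+15 = 29 > 28.
By the pigeonhole principle, any 25th integer completes one of the 11 pairs, so 25 choices force a sum of 28.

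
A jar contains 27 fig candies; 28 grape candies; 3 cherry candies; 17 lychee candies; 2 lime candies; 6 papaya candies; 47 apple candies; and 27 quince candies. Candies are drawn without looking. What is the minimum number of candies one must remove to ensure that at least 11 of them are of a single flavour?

The 8 flavours are the holes; the candies drawn are the pigeons.
To avoid 11 of any one flavour, the worst case takes at most 10 of each flavour, or every candy of a flavour that has fewer than 10.
That gives 10 + 10 + 3 + 10 + 2 + 6 + 10 + 10 = 61 candies with no flavour reaching 11.
The next candy forces some flavour to 11, so 61 + 1 = 62.

62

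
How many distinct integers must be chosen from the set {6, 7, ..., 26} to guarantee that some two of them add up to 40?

16

A set avoiding the sum 40 can contain at most one of each pair {x, 40−x}, plus the 9 elements whose complement lies outside the range or equal to its own complement.
The integers 6, …, 20 (15 of them) are such a set: any two sum to at least 6+7 = 13 and at most 19+20 = 39 < 40.
By pigeonhole, any 16th integer completes one of the 6 pairs, so 16 choices force a sum of 40.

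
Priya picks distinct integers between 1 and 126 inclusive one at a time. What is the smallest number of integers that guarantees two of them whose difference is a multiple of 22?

23

Integers whose pairwise differences are multiples of 22 are exactly those sharing a remainder mod 22. Pigeonhole: the 22 residue classes mod 22 are the pigeonholes.
With 22 integers one could put 1 in each residue class and have no class reach 2.
The 23rd integer pushes some class to 2, so 22·1 + 1 = 23.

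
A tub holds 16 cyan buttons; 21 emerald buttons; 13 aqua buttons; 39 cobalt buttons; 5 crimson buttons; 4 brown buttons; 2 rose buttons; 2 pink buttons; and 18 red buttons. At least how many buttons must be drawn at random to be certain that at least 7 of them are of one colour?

By pigeonhole, put each drawn button into a box by colour. The largest draw with every box below 7 takes min(count, 6) from each colour; colours with fewer than 6 contribute all they have.
Σ min(cᵢ, 6) = 6 + 6 + 6 + 6 + 5 + 4 + 2 + 2 + 6 = 43.
Draw number 43 + 1 = 44 must push one box to 7.

44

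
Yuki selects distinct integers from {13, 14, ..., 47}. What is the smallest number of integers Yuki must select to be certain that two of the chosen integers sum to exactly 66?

Two chosen integers sum to 66 exactly when both halves of some pair {x, 66−x} with 19 ≤ x ≤ 66−x ≤ 47 are chosen — 14 such pairs.
The remaining 7 elements (those with no distinct partner in range) can never complete a 66-sum, so the worst case takes all of them and one from each pair: 7 + 14 = 21.
Pigeonhole: the 22nd integer has to be the second member of some pair, so 21 + 1 = 22.

22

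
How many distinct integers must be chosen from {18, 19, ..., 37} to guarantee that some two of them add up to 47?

A set avoiding the sum 47 can contain at most one of each pair {x, 47−x}, plus the 8 elements whose complement lies outside the range.
The integers 24, …, 37 (14 of them) are such a set: any two sum to at least 24+25 = 49 > 47.
By the pigeonhole principle, any 15th integer completes one of the 6 pairs, so 15 choices force a sum of 47.

15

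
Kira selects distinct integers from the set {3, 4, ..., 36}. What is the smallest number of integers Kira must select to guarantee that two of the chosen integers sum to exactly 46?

A set avoiding the sum 46 can contain at most one of each pair {x, 46−x}, plus the 8 elements whose complement lies outside the range or equal to its own complement.
The integers 3, …, 23 (21 of them) are such a set: any two sum to at least 3+4 = 7 and at most 22+23 = 45 < 46.
Pigeonhole: any 22nd integer completes one of the 13 pairs, so 22 choices force a sum of 46.

22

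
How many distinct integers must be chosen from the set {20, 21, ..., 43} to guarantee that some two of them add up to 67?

Group the elements by complementary pair {x, 67−x}: {24,43}, {25,42}, {26,41}, …, giving 10 two-element pairs and 4 integers whose partner 67−x falls outside [20,43].
By pigeonhole, treating each of those 14 groups as a pigeonhole, one can pick one integer per group — 14 integers — with no two summing to 67.
The 15th integer lands in an occupied pair, forcing a sum of 67.

15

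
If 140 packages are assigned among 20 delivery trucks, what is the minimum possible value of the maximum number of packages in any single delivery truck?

7

The 20 delivery trucks are the holes and the 140 packages are the pigeons.
If every delivery truck held at most 6 packages, the total would be at most 20 × 6 = 120, which is less than 140.
So some delivery truck holds at least ⌈140/20⌉ = 7 packages.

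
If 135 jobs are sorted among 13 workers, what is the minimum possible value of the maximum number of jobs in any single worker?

11

By pigeonhole, the 13 workers are the holes and the 135 jobs are the pigeons.
If every worker held at most 10 jobs, the total would be at most 13 × 10 = 130, which is less than 135.
So some worker holds at least ⌈135/13⌉ = 11 jobs.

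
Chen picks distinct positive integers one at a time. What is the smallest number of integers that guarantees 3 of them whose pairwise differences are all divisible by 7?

Integers whose pairwise differences are multiples of 7 are exactly those sharing a remainder mod 7. Pigeonhole: the 7 residue classes mod 7 are the pigeonholes.
With 14 integers one could put 2 in each residue class and have no class reach 3.
The 15th integer pushes some class to 3, so 7·2 + 1 = 15.

15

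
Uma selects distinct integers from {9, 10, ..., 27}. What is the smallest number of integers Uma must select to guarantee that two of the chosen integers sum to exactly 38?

Two chosen integers sum to 38 exactly when both halves of some pair {x, 38−x} with 11 ≤ x ≤ 38−x ≤ 27 are chosen — 8 such pairs.
The remaining 3 elements (those with no distinct partner in range) can never complete a 38-sum, so the worst case takes all of them and one from each pair: 3 + 8 = 11.
By the pigeonhole principle, the 12th integer has to be the second member of some pair, so 11 + 1 = 12.

12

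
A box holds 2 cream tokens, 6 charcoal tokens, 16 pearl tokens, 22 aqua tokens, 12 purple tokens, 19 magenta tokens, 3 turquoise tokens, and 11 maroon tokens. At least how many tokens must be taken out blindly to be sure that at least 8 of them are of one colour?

47

Pigeonhole: the 8 colours are the holes; the tokens drawn are the pigeons.
To avoid 8 of any one colour, the worst case takes at most 7 of each colour, or every token of a colour that has fewer than 7.
That gives 2 + 6 + 7 + 7 + 7 + 7 + 3 + 7 = 46 tokens with no colour reaching 8.
The next token forces some colour to 8, so 46 + 1 = 47.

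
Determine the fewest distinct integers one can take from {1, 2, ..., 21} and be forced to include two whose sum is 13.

16

A set avoiding the sum 13 can contain at most one of each pair {x, 13−x}, plus the 9 elements whose complement lies outside the range.
The integers 7, …, 21 (15 of them) are such a set: any two sum to at least 7+8 = 15 > 13.
Any 16th integer completes one of the 6 pairs, so 16 choices force a sum of 13.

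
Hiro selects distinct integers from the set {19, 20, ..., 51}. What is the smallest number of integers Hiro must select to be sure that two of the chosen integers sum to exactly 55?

A set avoiding the sum 55 can contain at most one of each pair {x, 55−x}, plus the 15 elements whose complement lies outside the range.
The integers 28, …, 51 (24 of them) are such a set: any two sum to at least 28+29 = 57 > 55.
Any 25th integer completes one of the 9 pairs, so 25 choices force a sum of 55.

25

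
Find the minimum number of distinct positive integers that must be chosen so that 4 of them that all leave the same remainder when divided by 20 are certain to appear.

61

By the pigeonhole principle, the 20 residue classes mod 20 are the pigeonholes.
With 60 integers one could put 3 in each residue class and have no class reach 4.
The 61st integer pushes some class to 4, so 20·3 + 1 = 61.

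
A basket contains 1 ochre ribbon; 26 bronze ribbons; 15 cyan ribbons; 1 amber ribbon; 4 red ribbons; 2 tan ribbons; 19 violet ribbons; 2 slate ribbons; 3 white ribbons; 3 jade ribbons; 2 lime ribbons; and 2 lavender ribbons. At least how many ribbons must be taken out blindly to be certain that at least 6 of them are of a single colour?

36

An adversary could hand out at most 5 ribbons per colour (9 colours run out sooner): 1 + 5 + 5 + 1 + 4 + 2 + 5 + 2 + 3 + 3 + 2 + 2 = 35 ribbons and still no colour has 6.
Pigeonhole: one more ribbon lands in a colour already at 5, so 36 draws are enough and 35 are not.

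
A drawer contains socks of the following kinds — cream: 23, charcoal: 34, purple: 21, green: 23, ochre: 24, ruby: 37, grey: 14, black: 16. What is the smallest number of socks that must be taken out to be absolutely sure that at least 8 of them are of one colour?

57

An adversary could hand out at most 7 socks per colour: 7 + 7 + 7 + 7 + 7 + 7 + 7 + 7 = 56 socks and still no colour has 8.
One more sock lands in a colour already at 7, so 57 draws are enough and 56 are not.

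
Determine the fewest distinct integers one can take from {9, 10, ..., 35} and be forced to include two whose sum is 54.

A set avoiding the sum 54 can contain at most one of each pair {x, 54−x}, plus the 11 elements whose complement lies outside the range or equal to its own complement.
The integers 9, …, 27 (19 of them) are such a set: any two sum to at least 9+10 = 19 and at most 26+27 = 53 < 54.
Any 20th integer completes one of the 8 pairs, so 20 choices force a sum of 54.

20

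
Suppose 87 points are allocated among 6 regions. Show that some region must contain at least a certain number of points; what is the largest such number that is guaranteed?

By pigeonhole, the 6 regions are the holes and the 87 points are the pigeons.
If every region held at most 14 points, the total would be at most 6 × 14 = 84, which is less than 87.
So some region holds at least ⌈87/6⌉ = 15 points.

15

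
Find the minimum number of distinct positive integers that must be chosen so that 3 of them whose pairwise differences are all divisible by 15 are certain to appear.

31

Integers whose pairwise differences are multiples of 15 are exactly those sharing a remainder mod 15. The 15 residue classes mod 15 are the pigeonholes.
With 30 integers one could put 2 in each residue class and have no class reach 3.
The 31st integer pushes some class to 3, so 15·2 + 1 = 31.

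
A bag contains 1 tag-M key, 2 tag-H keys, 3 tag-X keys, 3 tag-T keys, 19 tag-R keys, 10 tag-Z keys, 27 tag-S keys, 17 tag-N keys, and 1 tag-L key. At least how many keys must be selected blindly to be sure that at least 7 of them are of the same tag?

35

Pigeonhole: put each drawn key into a box by tag. The largest draw with every box below 7 takes min(count, 6) from each tag; tags with fewer than 6 contribute all they have.
Σ min(cᵢ, 6) = 1 + 2 + 3 + 3 + 6 + 6 + 6 + 6 + 1 = 34.
Draw number 34 + 1 = 35 must push one box to 7.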